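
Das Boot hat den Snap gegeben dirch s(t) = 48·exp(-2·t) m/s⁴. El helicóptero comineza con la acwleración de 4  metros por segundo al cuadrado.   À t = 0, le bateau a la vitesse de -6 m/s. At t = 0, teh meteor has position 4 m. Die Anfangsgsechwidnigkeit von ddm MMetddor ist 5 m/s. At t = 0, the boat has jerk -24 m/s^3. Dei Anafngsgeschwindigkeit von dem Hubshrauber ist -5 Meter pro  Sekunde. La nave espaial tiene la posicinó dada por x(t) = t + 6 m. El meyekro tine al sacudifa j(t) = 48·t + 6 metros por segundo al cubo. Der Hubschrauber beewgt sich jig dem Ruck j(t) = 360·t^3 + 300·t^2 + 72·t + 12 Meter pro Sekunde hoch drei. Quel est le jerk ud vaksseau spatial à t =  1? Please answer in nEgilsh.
To solve this, we need to take 3 derivatives of our position equation x(t) = t + 6. Taking d/dt of x(t), we find v(t) = 1. The derivative of velocity gives acceleration: a(t) = 0. Differentiating acceleration, we get jerk: j(t) = 0. We have jerk j(t) = 0. Substituting t = 1: j(1) = 0.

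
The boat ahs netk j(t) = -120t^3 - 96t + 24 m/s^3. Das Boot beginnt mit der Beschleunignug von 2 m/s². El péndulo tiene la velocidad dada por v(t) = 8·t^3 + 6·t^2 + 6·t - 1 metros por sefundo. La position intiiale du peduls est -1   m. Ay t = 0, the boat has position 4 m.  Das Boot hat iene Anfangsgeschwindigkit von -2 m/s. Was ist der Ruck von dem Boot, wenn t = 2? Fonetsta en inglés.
We have jerk j(t) = -120·t^3 - 96·t + 24. Substituting t = 2: j(2) = -1128.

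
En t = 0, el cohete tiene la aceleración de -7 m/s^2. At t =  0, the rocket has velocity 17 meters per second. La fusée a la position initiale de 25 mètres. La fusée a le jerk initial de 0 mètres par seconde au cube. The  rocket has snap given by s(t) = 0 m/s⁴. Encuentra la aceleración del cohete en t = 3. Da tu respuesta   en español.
Para resolver esto, necesitamos tomar 2 integrales de nuestra ecuación del snap s(t) = 0. Tomando ∫s(t)dt y aplicando j(0) = 0, encontramos j(t) = 0. La antiderivada de la sacudida, con a(0) = -7, da la aceleración: a(t) = -7. De la ecuación de la aceleración a(t) = -7, sustituimos t = 3 para obtener a = -7.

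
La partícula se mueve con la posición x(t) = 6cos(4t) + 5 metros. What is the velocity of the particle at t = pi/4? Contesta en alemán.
Wir müssen unsere Gleichung für die Position x(t) = 6·cos(4·t) + 5 1-mal ableiten. Durch Ableiten von der Position erhalten wir die Geschwindigkeit: v(t) = -24·sin(4·t). Mit v(t) = -24·sin(4·t) und Einsetzen von t = pi/4, finden wir v = 0.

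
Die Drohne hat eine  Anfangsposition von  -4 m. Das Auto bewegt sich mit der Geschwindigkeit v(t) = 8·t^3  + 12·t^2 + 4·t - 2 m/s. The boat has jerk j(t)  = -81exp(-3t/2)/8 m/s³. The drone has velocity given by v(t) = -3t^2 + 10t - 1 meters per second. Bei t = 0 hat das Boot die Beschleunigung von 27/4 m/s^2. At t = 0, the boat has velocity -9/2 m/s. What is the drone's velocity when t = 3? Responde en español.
Usando v(t) = -3·t^2 + 10·t - 1 y sustituyendo t = 3, encontramos v = 2.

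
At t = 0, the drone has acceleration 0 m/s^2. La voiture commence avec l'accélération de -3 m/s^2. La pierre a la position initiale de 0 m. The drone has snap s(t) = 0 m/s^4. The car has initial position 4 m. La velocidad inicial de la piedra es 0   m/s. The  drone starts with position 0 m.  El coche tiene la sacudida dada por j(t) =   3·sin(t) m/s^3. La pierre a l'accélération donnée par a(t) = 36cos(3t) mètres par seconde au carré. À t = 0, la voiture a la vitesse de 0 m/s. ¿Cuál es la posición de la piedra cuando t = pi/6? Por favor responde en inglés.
We need to integrate our acceleration equation a(t) = 36·cos(3·t) 2 times. Taking ∫a(t)dt and applying v(0) = 0, we find v(t) = 12·sin(3·t). Taking ∫v(t)dt and applying x(0) = 0, we find x(t) = 4 - 4·cos(3·t). Using x(t) = 4 - 4·cos(3·t) and substituting t = pi/6, we find x = 4.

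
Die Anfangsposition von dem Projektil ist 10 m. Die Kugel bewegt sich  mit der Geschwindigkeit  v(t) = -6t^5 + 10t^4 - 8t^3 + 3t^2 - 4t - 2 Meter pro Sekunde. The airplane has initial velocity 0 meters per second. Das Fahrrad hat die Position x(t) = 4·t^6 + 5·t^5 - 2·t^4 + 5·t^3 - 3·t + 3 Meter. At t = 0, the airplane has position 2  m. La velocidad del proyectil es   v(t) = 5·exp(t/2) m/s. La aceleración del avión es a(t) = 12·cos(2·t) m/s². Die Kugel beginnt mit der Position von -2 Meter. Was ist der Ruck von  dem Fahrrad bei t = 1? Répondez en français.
Nous devons dériver notre équation de la position x(t) = 4·t^6 + 5·t^5 - 2·t^4 + 5·t^3 - 3·t + 3 3 fois. En prenant d/dt de x(t), nous trouvons v(t) = 24·t^5 + 25·t^4 - 8·t^3 + 15·t^2 - 3. La dérivée de la vitesse donne l'accélération: a(t) = 120·t^4 + 100·t^3 - 24·t^2 + 30·t. En dérivant l'accélération, nous obtenons le jerk: j(t) = 480·t^3 + 300·t^2 - 48·t + 30. Nous avons le jerk j(t) = 480·t^3 + 300·t^2 - 48·t + 30. En substituant t = 1: j(1) = 762.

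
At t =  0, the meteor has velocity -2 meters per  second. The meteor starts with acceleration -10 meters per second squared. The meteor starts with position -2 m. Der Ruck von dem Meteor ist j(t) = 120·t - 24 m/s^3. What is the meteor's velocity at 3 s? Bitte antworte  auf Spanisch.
Debemos encontrar la antiderivada de nuestra ecuación de la sacudida j(t) = 120·t - 24 2 veces. La integral de la sacudida, con a(0) = -10, da la aceleración: a(t) = 60·t^2 - 24·t - 10. La integral de la aceleración, con v(0) = -2, da la velocidad: v(t) = 20·t^3 - 12·t^2 - 10·t - 2. Usando v(t) = 20·t^3 - 12·t^2 - 10·t - 2 y sustituyendo t = 3, encontramos v = 400.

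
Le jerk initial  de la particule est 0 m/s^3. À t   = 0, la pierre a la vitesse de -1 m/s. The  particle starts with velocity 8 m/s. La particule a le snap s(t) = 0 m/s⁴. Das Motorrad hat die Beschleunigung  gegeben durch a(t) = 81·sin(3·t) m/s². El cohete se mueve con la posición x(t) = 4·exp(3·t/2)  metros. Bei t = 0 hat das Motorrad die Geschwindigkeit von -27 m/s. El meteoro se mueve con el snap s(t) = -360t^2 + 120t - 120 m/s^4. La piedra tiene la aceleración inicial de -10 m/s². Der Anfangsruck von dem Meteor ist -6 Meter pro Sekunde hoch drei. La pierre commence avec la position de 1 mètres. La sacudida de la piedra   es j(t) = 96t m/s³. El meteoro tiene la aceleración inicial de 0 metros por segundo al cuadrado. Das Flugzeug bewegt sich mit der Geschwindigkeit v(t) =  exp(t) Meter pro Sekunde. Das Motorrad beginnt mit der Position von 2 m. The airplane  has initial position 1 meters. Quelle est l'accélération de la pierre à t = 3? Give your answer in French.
Pour résoudre ceci, nous devons prendre 1 intégrale de notre équation du jerk j(t) = 96·t. L'intégrale du jerk, avec a(0) = -10, donne l'accélération: a(t) = 48·t^2 - 10. De l'équation de l'accélération a(t) = 48·t^2 - 10, nous substituons t = 3 pour obtenir a = 422.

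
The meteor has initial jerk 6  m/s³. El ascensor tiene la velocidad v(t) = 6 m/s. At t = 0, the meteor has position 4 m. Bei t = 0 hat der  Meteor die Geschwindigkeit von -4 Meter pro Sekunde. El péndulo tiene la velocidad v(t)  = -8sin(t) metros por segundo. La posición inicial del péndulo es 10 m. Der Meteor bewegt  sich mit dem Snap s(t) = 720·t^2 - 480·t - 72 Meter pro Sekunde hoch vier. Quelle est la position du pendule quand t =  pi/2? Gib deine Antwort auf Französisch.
Pour résoudre ceci, nous devons prendre 1 primitive de notre équation de la vitesse v(t) = -8·sin(t). L'intégrale de la vitesse est la position. En utilisant x(0) = 10, nous obtenons x(t) = 8·cos(t) + 2. Nous avons la position x(t) = 8·cos(t) + 2. En substituant t = pi/2: x(pi/2) = 2.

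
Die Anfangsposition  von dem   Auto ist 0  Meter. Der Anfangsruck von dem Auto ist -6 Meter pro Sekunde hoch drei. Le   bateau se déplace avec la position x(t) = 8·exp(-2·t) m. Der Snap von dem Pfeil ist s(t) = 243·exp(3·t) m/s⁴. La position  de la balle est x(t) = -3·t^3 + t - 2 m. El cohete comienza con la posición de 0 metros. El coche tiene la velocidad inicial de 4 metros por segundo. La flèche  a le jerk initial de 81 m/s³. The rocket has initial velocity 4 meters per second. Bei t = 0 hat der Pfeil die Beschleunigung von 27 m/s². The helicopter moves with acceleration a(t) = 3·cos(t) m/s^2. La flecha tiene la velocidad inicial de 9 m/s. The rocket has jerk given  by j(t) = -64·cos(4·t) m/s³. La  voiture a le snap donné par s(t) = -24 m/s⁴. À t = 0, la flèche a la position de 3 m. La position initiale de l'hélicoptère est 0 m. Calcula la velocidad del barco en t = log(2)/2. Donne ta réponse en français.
En partant de la position x(t) = 8·exp(-2·t), nous prenons 1 dérivée. En dérivant la position, nous obtenons la vitesse: v(t) = -16·exp(-2·t). Nous avons la vitesse v(t) = -16·exp(-2·t). En substituant t = log(2)/2: v(log(2)/2) = -8.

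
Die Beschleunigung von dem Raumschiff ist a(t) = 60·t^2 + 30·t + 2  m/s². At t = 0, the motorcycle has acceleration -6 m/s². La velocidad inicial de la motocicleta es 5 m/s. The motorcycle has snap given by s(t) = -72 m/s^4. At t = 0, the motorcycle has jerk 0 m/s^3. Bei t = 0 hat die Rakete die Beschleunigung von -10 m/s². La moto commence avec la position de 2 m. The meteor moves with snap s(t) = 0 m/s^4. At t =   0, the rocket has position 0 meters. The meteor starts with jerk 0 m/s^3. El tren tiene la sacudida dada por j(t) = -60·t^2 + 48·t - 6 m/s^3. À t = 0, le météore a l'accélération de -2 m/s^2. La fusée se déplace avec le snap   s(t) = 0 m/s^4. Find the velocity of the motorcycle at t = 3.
We need to integrate our snap equation s(t) = -72 3 times. Taking ∫s(t)dt and applying j(0) = 0, we find j(t) = -72·t. The antiderivative of jerk is acceleration. Using a(0) = -6, we get a(t) = -36·t^2 - 6. The antiderivative of acceleration, with v(0) = 5, gives velocity: v(t) = -12·t^3 - 6·t + 5. From the given velocity equation v(t) = -12·t^3 - 6·t + 5, we substitute t = 3 to get v = -337.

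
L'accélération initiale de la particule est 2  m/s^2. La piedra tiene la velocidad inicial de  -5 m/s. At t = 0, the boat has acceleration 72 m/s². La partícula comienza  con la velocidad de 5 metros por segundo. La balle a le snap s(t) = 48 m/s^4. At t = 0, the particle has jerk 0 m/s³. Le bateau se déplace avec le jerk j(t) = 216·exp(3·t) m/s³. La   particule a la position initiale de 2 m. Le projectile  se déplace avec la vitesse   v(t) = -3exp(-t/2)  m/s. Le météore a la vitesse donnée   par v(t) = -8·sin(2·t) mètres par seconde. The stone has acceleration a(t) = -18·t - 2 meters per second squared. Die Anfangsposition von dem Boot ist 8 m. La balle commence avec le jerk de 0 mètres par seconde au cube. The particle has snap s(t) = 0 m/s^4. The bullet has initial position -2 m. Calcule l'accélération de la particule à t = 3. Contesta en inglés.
To find the answer, we compute 2 integrals of s(t) = 0. Integrating snap and using the initial condition j(0) = 0, we get j(t) = 0. Finding the integral of j(t) and using a(0) = 2: a(t) = 2. From the given acceleration equation a(t) = 2, we substitute t = 3 to get a = 2.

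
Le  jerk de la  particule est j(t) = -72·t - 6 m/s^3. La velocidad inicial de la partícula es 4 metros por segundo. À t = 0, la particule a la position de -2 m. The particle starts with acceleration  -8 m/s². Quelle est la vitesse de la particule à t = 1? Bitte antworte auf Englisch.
To find the answer, we compute 2 integrals of j(t) = -72·t - 6. Integrating jerk and using the initial condition a(0) = -8, we get a(t) = -36·t^2 - 6·t - 8. The integral of acceleration, with v(0) = 4, gives velocity: v(t) = -12·t^3 - 3·t^2 - 8·t + 4. We have velocity v(t) = -12·t^3 - 3·t^2 - 8·t + 4. Substituting t = 1: v(1) = -19.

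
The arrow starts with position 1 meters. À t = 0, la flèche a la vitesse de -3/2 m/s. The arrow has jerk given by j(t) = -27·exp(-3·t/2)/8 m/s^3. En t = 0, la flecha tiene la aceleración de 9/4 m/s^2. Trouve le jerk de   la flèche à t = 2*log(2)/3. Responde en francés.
En utilisant j(t) = -27·exp(-3·t/2)/8 et en substituant t = 2*log(2)/3, nous trouvons j = -27/16.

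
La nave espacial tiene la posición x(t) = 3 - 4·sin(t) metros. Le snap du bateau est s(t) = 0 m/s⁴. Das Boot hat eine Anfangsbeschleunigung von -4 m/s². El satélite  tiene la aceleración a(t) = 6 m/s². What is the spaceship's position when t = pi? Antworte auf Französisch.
En utilisant x(t) = 3 - 4·sin(t) et en substituant t = pi, nous trouvons x = 3.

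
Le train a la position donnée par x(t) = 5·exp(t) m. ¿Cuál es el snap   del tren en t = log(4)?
Para resolver esto, necesitamos tomar 4 derivadas de nuestra ecuación de la posición x(t) = 5·exp(t). Tomando d/dt de x(t), encontramos v(t) = 5·exp(t). Tomando d/dt de v(t), encontramos a(t) = 5·exp(t). Tomando d/dt de a(t), encontramos j(t) = 5·exp(t). Tomando d/dt de j(t), encontramos s(t) = 5·exp(t). Usando s(t) = 5·exp(t) y sustituyendo t = log(4), encontramos s = 20.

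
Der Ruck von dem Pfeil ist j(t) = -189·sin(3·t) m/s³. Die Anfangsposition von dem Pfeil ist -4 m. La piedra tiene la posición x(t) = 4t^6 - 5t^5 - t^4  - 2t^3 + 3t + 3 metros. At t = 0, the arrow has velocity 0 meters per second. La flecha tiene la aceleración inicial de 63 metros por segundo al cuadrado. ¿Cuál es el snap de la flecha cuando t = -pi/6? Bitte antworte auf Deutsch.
Ausgehend von dem Ruck j(t) = -189·sin(3·t), nehmen wir 1 Ableitung. Durch Ableiten von dem Ruck erhalten wir den Snap: s(t) = -567·cos(3·t). Mit s(t) = -567·cos(3·t) und Einsetzen von t = -pi/6, finden wir s = 0.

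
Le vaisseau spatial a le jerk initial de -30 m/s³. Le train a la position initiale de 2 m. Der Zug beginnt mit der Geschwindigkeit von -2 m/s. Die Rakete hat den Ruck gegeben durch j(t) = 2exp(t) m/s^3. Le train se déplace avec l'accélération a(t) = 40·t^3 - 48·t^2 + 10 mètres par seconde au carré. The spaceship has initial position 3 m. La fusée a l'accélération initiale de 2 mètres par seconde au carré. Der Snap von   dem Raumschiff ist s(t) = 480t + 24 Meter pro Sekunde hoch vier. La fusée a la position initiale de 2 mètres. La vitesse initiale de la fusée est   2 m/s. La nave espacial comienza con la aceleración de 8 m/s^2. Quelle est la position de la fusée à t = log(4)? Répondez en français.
Nous devons intégrer notre équation du jerk j(t) = 2·exp(t) 3 fois. La primitive du jerk, avec a(0) = 2, donne l'accélération: a(t) = 2·exp(t). L'intégrale de l'accélération est la vitesse. En utilisant v(0) = 2, nous obtenons v(t) = 2·exp(t). La primitive de la vitesse, avec x(0) = 2, donne la position: x(t) = 2·exp(t). De l'équation de la position x(t) = 2·exp(t), nous substituons t = log(4) pour obtenir x = 8.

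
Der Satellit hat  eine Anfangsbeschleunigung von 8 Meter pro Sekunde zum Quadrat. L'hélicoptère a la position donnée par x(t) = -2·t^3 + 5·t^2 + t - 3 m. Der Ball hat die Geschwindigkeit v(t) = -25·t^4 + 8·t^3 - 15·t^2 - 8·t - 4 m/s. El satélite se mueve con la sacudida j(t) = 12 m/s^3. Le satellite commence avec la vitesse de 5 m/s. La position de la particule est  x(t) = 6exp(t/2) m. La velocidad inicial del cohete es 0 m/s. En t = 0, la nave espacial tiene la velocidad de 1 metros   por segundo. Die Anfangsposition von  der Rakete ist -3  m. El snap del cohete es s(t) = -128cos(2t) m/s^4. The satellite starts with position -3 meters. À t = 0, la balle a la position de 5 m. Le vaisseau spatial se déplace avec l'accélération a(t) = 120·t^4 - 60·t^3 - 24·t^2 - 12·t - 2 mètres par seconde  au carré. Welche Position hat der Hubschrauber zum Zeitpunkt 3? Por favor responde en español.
De la ecuación de la posición x(t) = -2·t^3 + 5·t^2 + t - 3, sustituimos t = 3 para obtener x = -9.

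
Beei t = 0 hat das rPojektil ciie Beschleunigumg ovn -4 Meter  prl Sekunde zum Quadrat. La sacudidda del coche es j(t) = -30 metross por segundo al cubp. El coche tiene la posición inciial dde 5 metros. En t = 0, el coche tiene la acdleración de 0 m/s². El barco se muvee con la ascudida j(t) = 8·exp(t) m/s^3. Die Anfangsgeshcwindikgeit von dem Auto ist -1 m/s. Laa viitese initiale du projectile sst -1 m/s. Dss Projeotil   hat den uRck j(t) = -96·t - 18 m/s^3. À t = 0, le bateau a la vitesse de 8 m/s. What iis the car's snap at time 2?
To solve this, we need to take 1 derivative of our jerk equation j(t) = -30. Differentiating jerk, we get snap: s(t) = 0. From the given snap equation s(t) = 0, we substitute t = 2 to get s = 0.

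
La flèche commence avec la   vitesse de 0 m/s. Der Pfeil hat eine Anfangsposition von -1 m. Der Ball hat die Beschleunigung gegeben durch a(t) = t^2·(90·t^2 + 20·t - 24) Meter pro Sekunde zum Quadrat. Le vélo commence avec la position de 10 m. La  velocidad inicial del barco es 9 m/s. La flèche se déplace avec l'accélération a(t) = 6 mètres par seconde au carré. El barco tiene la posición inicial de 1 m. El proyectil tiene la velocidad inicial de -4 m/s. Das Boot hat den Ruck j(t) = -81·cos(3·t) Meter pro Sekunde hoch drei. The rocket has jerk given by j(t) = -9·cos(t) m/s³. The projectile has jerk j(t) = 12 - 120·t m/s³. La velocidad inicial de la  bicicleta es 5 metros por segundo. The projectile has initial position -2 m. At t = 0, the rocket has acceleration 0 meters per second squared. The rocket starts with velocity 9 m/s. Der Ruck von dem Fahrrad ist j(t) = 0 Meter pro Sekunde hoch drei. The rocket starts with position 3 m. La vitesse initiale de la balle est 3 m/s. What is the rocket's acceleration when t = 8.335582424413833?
We need to integrate our jerk equation j(t) = -9·cos(t) 1 time. The antiderivative of jerk is acceleration. Using a(0) = 0, we get a(t) = -9·sin(t). We have acceleration a(t) = -9·sin(t). Substituting t = 8.335582424413833: a(8.335582424413833) = -7.97629117437337.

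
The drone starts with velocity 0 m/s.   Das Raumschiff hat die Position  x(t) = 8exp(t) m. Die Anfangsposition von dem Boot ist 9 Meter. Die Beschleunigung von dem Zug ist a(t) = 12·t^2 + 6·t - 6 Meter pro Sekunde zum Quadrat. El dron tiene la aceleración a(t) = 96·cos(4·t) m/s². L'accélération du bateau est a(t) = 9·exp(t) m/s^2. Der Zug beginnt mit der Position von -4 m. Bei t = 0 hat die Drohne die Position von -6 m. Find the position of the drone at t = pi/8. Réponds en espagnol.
Partiendo de la aceleración a(t) = 96·cos(4·t), tomamos 2 antiderivadas. Integrando la aceleración y usando la condición inicial v(0) = 0, obtenemos v(t) = 24·sin(4·t). La antiderivada de la velocidad, con x(0) = -6, da la posición: x(t) = -6·cos(4·t). De la ecuación de la posición x(t) = -6·cos(4·t), sustituimos t = pi/8 para obtener x = 0.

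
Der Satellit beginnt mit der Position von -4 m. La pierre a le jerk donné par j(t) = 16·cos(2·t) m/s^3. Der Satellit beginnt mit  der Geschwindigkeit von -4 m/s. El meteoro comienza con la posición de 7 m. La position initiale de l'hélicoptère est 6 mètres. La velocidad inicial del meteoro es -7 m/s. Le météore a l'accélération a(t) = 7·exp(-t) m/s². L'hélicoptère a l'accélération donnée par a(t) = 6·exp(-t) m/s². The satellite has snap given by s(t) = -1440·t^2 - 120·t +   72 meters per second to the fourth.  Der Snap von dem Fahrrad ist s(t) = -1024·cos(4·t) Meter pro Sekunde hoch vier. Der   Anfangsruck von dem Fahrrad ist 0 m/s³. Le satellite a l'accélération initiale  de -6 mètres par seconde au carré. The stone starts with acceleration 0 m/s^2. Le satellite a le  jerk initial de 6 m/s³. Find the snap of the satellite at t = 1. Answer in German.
Aus der Gleichung für den Snap s(t) = -1440·t^2 - 120·t + 72, setzen wir t = 1 ein und erhalten s = -1488.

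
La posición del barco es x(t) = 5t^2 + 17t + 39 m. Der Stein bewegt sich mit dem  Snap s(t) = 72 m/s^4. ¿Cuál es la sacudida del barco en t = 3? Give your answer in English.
To solve this, we need to take 3 derivatives of our position equation x(t) = 5·t^2 + 17·t + 39. Differentiating position, we get velocity: v(t) = 10·t + 17. The derivative of velocity gives acceleration: a(t) = 10. The derivative of acceleration gives jerk: j(t) = 0. From the given jerk equation j(t) = 0, we substitute t = 3 to get j = 0.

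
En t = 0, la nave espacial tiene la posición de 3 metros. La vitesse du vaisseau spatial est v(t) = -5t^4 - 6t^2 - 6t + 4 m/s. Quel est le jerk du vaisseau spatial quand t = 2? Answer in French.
Pour résoudre ceci, nous devons prendre 2 dérivées de notre équation de la vitesse v(t) = -5·t^4 - 6·t^2 - 6·t + 4. En dérivant la vitesse, nous obtenons l'accélération: a(t) = -20·t^3 - 12·t - 6. En dérivant l'accélération, nous obtenons le jerk: j(t) = -60·t^2 - 12. En utilisant j(t) = -60·t^2 - 12 et en substituant t = 2, nous trouvons j = -252.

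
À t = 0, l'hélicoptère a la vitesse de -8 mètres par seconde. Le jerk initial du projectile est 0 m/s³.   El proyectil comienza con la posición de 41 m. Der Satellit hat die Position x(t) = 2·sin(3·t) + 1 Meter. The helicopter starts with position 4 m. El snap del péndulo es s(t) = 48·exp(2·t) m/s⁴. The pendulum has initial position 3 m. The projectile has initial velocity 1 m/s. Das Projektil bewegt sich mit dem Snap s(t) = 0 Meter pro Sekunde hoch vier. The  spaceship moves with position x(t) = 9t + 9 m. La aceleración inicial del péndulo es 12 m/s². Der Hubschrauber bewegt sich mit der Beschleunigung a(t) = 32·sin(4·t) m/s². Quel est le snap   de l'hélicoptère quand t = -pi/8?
Pour résoudre ceci, nous devons prendre 2 dérivées de notre équation de l'accélération a(t) = 32·sin(4·t). La dérivée de l'accélération donne le jerk: j(t) = 128·cos(4·t). La dérivée du jerk donne le snap: s(t) = -512·sin(4·t). De l'équation du snap s(t) = -512·sin(4·t), nous substituons t = -pi/8 pour obtenir s = 512.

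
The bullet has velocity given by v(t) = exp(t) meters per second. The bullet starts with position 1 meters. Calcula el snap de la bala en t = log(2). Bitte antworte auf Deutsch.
Ausgehend von der Geschwindigkeit v(t) = exp(t), nehmen wir 3 Ableitungen. Die Ableitung von der Geschwindigkeit ergibt die Beschleunigung: a(t) = exp(t). Durch Ableiten von der Beschleunigung erhalten wir den Ruck: j(t) = exp(t). Die Ableitung von dem Ruck ergibt den Snap: s(t) = exp(t). Aus der Gleichung für den Snap s(t) = exp(t), setzen wir t = log(2) ein und erhalten s = 2.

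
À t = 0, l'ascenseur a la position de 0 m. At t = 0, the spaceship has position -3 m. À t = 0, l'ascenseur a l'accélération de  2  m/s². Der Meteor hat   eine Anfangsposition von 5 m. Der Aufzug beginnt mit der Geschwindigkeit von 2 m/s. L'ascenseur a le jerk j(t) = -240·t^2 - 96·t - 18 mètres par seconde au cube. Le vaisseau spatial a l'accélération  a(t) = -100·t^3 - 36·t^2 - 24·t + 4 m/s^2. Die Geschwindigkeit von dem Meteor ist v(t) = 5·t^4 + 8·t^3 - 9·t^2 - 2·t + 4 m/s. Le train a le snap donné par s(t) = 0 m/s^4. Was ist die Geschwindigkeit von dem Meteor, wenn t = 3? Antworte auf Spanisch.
Tenemos la velocidad v(t) = 5·t^4 + 8·t^3 - 9·t^2 - 2·t + 4. Sustituyendo t = 3: v(3) = 538.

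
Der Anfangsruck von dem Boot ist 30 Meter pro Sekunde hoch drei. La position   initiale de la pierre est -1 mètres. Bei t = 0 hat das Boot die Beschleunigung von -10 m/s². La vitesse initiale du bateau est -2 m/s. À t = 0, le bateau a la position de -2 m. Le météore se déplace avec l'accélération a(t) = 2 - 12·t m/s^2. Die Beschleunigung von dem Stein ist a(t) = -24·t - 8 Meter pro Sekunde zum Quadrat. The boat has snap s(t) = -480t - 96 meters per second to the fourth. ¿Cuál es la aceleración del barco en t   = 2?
Debemos encontrar la antiderivada de nuestra ecuación del snap s(t) = -480·t - 96 2 veces. La integral del snap, con j(0) = 30, da la sacudida: j(t) = -240·t^2 - 96·t + 30. La antiderivada de la sacudida es la aceleración. Usando a(0) = -10, obtenemos a(t) = -80·t^3 - 48·t^2 + 30·t - 10. De la ecuación de la aceleración a(t) = -80·t^3 - 48·t^2 + 30·t - 10, sustituimos t = 2 para obtener a = -782.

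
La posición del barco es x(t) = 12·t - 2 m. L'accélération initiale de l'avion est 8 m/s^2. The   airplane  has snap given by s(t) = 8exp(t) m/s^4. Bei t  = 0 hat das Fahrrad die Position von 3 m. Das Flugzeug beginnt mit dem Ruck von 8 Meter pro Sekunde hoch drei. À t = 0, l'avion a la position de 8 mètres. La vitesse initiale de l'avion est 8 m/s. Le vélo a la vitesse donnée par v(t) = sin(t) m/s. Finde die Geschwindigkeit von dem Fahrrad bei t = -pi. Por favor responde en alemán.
Mit v(t) = sin(t) und Einsetzen von t = -pi, finden wir v = 0.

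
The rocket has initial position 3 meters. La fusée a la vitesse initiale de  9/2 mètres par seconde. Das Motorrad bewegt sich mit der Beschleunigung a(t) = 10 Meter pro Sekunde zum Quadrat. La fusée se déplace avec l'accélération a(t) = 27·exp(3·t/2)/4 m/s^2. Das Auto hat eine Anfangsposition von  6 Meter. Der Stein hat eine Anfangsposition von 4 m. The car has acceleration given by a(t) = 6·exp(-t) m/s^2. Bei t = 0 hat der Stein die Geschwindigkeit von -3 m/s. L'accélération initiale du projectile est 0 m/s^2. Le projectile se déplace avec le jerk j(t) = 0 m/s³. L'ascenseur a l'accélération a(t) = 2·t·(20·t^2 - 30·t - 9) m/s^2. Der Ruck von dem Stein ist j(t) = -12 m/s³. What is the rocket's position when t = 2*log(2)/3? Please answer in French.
Nous devons trouver l'intégrale de notre équation de l'accélération a(t) = 27·exp(3·t/2)/4 2 fois. En prenant ∫a(t)dt et en appliquant v(0) = 9/2, nous trouvons v(t) = 9·exp(3·t/2)/2. En intégrant la vitesse et en utilisant la condition initiale x(0) = 3, nous obtenons x(t) = 3·exp(3·t/2). En utilisant x(t) = 3·exp(3·t/2) et en substituant t = 2*log(2)/3, nous trouvons x = 6.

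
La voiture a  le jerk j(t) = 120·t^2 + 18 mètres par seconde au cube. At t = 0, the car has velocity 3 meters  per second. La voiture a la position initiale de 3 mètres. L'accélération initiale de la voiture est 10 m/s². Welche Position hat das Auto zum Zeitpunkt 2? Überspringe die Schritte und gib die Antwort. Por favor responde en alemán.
Die Position bei t = 2 ist x = 117.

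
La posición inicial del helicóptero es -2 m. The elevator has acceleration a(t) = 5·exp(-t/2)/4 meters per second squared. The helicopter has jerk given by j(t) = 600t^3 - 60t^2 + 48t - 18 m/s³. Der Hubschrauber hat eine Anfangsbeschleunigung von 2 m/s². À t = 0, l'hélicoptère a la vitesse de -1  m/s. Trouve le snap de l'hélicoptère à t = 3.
Pour résoudre ceci, nous devons prendre 1 dérivée de notre équation du jerk j(t) = 600·t^3 - 60·t^2 + 48·t - 18. En prenant d/dt de j(t), nous trouvons s(t) = 1800·t^2 - 120·t + 48. En utilisant s(t) = 1800·t^2 - 120·t + 48 et en substituant t = 3, nous trouvons s = 15888.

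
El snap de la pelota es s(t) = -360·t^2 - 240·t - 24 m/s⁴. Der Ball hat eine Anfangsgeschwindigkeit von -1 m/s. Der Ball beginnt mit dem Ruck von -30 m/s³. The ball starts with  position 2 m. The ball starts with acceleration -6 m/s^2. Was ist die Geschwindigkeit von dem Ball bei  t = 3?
Wir müssen das Integral unserer Gleichung für den Snap s(t) = -360·t^2 - 240·t - 24 3-mal finden. Die Stammfunktion von dem Snap, mit j(0) = -30, ergibt den Ruck: j(t) = -120·t^3 - 120·t^2 - 24·t - 30. Das Integral von dem Ruck ist die Beschleunigung. Mit a(0) = -6 erhalten wir a(t) = -30·t^4 - 40·t^3 - 12·t^2 - 30·t - 6. Mit ∫a(t)dt und Anwendung von v(0) = -1, finden wir v(t) = -6·t^5 - 10·t^4 - 4·t^3 - 15·t^2 - 6·t - 1. Aus der Gleichung für die Geschwindigkeit v(t) = -6·t^5 - 10·t^4 - 4·t^3 - 15·t^2 - 6·t - 1, setzen wir t = 3 ein und erhalten v = -2530.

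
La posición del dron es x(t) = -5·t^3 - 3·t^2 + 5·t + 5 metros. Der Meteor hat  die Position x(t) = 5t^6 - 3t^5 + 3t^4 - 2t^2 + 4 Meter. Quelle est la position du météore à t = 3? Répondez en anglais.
We have position x(t) = 5·t^6 - 3·t^5 + 3·t^4 - 2·t^2 + 4. Substituting t = 3: x(3) = 3145.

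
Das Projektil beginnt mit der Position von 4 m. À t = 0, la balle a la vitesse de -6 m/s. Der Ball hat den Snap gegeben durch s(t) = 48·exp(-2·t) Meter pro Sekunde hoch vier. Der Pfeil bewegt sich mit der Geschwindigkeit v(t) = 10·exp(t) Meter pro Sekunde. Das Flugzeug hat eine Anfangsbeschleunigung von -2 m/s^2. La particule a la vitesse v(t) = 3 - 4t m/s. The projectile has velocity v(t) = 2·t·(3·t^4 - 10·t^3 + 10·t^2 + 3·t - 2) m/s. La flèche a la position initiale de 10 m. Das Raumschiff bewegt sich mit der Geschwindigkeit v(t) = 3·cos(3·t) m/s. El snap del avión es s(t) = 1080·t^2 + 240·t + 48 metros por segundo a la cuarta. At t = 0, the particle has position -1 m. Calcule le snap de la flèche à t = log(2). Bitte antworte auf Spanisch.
Partiendo de la velocidad v(t) = 10·exp(t), tomamos 3 derivadas. Tomando d/dt de v(t), encontramos a(t) = 10·exp(t). La derivada de la aceleración da la sacudida: j(t) = 10·exp(t). Tomando d/dt de j(t), encontramos s(t) = 10·exp(t). De la ecuación del snap s(t) = 10·exp(t), sustituimos t = log(2) para obtener s = 20.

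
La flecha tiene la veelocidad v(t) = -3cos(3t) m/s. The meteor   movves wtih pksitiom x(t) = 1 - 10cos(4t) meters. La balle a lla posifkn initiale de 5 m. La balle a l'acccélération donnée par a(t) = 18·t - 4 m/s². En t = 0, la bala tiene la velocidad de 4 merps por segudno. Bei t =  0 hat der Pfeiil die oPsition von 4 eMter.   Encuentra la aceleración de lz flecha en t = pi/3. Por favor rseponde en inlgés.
Starting from velocity v(t) = -3·cos(3·t), we take 1 derivative. Differentiating velocity, we get acceleration: a(t) = 9·sin(3·t). Using a(t) = 9·sin(3·t) and substituting t = pi/3, we find a = 0.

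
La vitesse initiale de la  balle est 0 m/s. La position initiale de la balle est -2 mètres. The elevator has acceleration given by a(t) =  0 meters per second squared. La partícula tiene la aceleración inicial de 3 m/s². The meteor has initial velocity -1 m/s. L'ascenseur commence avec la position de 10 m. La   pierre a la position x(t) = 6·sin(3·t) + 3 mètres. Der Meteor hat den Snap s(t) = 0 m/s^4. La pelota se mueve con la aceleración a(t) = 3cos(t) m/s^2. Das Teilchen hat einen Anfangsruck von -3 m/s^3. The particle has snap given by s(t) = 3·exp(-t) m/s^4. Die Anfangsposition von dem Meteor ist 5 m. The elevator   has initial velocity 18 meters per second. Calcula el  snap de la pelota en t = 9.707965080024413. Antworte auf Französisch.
En partant de l'accélération a(t) = 3·cos(t), nous prenons 2 dérivées. En dérivant l'accélération, nous obtenons le jerk: j(t) = -3·sin(t). La dérivée du jerk donne le snap: s(t) = -3·cos(t). En utilisant s(t) = -3·cos(t) et en substituant t = 9.707965080024413, nous trouvons s = 2.88050934098048.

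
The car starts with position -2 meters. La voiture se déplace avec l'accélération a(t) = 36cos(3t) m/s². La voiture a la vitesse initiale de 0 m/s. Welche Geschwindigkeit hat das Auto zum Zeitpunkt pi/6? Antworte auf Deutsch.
Wir müssen das Integral unserer Gleichung für die Beschleunigung a(t) = 36·cos(3·t) 1-mal finden. Durch Integration von der Beschleunigung und Verwendung der Anfangsbedingung v(0) = 0, erhalten wir v(t) = 12·sin(3·t). Wir haben die Geschwindigkeit v(t) = 12·sin(3·t). Durch Einsetzen von t = pi/6: v(pi/6) = 12.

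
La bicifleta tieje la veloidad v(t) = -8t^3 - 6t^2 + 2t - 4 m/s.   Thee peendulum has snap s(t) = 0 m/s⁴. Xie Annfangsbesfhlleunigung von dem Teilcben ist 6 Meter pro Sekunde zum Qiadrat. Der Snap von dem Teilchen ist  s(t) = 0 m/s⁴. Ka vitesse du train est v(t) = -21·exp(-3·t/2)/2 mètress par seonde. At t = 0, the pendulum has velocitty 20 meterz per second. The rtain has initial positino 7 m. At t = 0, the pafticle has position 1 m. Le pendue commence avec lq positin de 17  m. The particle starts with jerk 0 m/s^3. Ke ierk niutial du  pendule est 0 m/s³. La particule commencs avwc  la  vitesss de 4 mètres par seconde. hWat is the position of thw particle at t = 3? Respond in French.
En partant du snap s(t) = 0, nous prenons 4 intégrales. La primitive du snap, avec j(0) = 0, donne le jerk: j(t) = 0. En intégrant le jerk et en utilisant la condition initiale a(0) = 6, nous obtenons a(t) = 6. En prenant ∫a(t)dt et en appliquant v(0) = 4, nous trouvons v(t) = 6·t + 4. En prenant ∫v(t)dt et en appliquant x(0) = 1, nous trouvons x(t) = 3·t^2 + 4·t + 1. En utilisant x(t) = 3·t^2 + 4·t + 1 et en substituant t = 3, nous trouvons x = 40.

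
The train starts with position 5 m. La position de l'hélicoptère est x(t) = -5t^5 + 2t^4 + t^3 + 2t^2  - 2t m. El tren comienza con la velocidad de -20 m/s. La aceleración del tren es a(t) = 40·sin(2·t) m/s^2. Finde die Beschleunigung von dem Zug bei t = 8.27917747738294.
Aus der Gleichung für die Beschleunigung a(t) = 40·sin(2·t), setzen wir t = 8.27917747738294 ein und erhalten a = -30.0615541680452.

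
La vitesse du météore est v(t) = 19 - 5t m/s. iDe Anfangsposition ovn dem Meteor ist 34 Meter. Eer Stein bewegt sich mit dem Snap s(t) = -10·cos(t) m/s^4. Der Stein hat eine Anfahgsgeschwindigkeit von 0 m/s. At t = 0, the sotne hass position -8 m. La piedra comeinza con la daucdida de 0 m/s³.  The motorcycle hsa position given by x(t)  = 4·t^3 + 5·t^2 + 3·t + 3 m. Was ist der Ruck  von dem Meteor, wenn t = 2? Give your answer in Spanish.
Para resolver esto, necesitamos tomar 2 derivadas de nuestra ecuación de la velocidad v(t) = 19 - 5·t. Tomando d/dt de v(t), encontramos a(t) = -5. Tomando d/dt de a(t), encontramos j(t) = 0. Tenemos la sacudida j(t) = 0. Sustituyendo t = 2: j(2) = 0.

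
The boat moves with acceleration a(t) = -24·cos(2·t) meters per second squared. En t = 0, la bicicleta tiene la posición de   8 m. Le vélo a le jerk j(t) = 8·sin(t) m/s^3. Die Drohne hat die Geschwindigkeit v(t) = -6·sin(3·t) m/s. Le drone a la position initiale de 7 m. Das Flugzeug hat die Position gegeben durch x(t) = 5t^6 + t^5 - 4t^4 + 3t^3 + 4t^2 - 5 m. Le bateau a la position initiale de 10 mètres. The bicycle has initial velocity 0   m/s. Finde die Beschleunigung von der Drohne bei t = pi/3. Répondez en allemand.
Ausgehend von der Geschwindigkeit v(t) = -6·sin(3·t), nehmen wir 1 Ableitung. Durch Ableiten von der Geschwindigkeit erhalten wir die Beschleunigung: a(t) = -18·cos(3·t). Wir haben die Beschleunigung a(t) = -18·cos(3·t). Durch Einsetzen von t = pi/3: a(pi/3) = 18.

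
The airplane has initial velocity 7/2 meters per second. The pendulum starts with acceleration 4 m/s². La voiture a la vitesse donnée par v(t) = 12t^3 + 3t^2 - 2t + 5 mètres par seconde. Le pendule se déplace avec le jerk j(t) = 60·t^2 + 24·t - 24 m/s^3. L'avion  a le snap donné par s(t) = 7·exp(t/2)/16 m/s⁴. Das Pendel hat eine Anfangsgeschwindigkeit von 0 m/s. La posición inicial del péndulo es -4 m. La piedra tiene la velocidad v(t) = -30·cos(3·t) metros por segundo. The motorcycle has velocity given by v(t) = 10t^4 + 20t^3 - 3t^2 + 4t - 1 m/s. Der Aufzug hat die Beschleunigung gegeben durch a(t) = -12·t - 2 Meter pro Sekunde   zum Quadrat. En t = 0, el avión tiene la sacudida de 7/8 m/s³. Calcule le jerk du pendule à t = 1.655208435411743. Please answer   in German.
Mit j(t) = 60·t^2 + 24·t - 24 und Einsetzen von t = 1.655208435411743, finden wir j = 180.107900329373.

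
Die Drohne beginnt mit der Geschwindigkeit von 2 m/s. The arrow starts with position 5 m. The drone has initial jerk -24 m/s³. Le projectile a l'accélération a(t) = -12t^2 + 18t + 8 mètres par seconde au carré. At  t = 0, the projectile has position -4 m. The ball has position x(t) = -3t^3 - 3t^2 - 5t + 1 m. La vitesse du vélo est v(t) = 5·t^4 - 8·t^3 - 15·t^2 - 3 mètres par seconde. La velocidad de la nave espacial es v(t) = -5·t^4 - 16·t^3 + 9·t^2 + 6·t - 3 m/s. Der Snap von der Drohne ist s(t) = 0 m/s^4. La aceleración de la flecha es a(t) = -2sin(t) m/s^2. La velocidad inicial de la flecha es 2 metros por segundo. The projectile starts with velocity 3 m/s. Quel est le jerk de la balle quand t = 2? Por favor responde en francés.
Pour résoudre ceci, nous devons prendre 3 dérivées de notre équation de la position x(t) = -3·t^3 - 3·t^2 - 5·t + 1. La dérivée de la position donne la vitesse: v(t) = -9·t^2 - 6·t - 5. En prenant d/dt de v(t), nous trouvons a(t) = -18·t - 6. En dérivant l'accélération, nous obtenons le jerk: j(t) = -18. Nous avons le jerk j(t) = -18. En substituant t = 2: j(2) = -18.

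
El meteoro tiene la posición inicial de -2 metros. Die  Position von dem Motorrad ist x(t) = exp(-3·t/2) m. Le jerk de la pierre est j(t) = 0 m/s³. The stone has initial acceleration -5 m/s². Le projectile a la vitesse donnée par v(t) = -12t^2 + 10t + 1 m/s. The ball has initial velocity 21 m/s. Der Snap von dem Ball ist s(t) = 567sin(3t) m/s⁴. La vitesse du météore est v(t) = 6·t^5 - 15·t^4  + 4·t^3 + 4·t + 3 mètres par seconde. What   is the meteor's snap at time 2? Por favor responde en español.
Debemos derivar nuestra ecuación de la velocidad v(t) = 6·t^5 - 15·t^4 + 4·t^3 + 4·t + 3 3 veces. La derivada de la velocidad da la aceleración: a(t) = 30·t^4 - 60·t^3 + 12·t^2 + 4. Derivando la aceleración, obtenemos la sacudida: j(t) = 120·t^3 - 180·t^2 + 24·t. Derivando la sacudida, obtenemos el snap: s(t) = 360·t^2 - 360·t + 24. Tenemos el snap s(t) = 360·t^2 - 360·t + 24. Sustituyendo t = 2: s(2) = 744.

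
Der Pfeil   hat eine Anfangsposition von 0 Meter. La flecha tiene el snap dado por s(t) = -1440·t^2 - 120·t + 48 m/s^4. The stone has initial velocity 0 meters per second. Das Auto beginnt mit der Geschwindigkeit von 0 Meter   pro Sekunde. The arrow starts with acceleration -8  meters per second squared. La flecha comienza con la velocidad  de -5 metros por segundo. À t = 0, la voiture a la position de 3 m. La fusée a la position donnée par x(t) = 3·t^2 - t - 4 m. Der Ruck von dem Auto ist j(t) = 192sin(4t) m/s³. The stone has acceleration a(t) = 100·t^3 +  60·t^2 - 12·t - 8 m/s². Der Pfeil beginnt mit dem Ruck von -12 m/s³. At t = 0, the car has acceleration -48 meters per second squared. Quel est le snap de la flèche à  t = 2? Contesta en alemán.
Mit s(t) = -1440·t^2 - 120·t + 48 und Einsetzen von t = 2, finden wir s = -5952.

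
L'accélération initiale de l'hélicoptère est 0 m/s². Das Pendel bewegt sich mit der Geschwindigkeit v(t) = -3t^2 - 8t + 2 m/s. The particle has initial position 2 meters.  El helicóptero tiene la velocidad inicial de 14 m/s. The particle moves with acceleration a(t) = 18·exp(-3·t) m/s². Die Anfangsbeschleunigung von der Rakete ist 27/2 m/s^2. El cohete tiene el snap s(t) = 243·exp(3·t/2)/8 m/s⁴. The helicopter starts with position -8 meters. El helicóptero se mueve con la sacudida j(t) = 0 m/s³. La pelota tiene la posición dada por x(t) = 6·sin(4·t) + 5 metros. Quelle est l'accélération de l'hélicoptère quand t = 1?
En partant du jerk j(t) = 0, nous prenons 1 primitive. En intégrant le jerk et en utilisant la condition initiale a(0) = 0, nous obtenons a(t) = 0. Nous avons l'accélération a(t) = 0. En substituant t = 1: a(1) = 0.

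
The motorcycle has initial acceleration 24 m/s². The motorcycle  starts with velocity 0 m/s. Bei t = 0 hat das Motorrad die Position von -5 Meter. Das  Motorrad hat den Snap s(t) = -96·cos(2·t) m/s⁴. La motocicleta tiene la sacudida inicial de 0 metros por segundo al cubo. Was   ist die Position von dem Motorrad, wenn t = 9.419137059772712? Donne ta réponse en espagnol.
Para resolver esto, necesitamos tomar 4 antiderivadas de nuestra ecuación del snap s(t) = -96·cos(2·t). Integrando el snap y usando la condición inicial j(0) = 0, obtenemos j(t) = -48·sin(2·t). Integrando la sacudida y usando la condición inicial a(0) = 24, obtenemos a(t) = 24·cos(2·t). Integrando la aceleración y usando la condición inicial v(0) = 0, obtenemos v(t) = 12·sin(2·t). La antiderivada de la velocidad, con x(0) = -5, da la posición: x(t) = 1 - 6·cos(2·t). Usando x(t) = 1 - 6·cos(2·t) y sustituyendo t = 9.419137059772712, encontramos x = -4.99961816688132.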